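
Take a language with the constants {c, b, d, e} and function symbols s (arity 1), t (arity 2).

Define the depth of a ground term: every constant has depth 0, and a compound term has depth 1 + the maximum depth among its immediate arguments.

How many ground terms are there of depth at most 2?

Let N_k = |{terms of depth ≤ k}|. Then N_0 = 4 and N_k = 4 + N_{k-1} + N_{k-1}^2 for k ≥ 1 (one summand per function symbol, arity giving the exponent).
N_0 = 4
N_1 = 4 + 4 + 4^2 = 24
N_2 = 4 + 24 + 24^2 = 604

604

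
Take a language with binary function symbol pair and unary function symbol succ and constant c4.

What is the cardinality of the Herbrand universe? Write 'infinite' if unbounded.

infinite

The signature has at least one function symbol (pair, arity 2) and at least one constant (c4).
Iterating pair gives infinitely many distinct ground terms: c4, pair(c4, c4), pair(pair(c4, c4), pair(c4, c4)), ...
So the Herbrand universe is infinite.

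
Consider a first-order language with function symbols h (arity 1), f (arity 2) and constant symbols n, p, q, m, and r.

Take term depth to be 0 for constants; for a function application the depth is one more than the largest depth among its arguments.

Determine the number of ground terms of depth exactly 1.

Count level by level. With function symbols h/1, f/2, the terms of depth ≤ k are the 5 constants together with each function applied to depth-≤(k−1) tuples, so N_k = 5 + N_{k-1} + N_{k-1}^2.
N_0 = 5
N_1 = 5 + 5 + 5^2 = 35
Terms of depth exactly 1: N_1 − N_0 = 35 − 5 = 30.

30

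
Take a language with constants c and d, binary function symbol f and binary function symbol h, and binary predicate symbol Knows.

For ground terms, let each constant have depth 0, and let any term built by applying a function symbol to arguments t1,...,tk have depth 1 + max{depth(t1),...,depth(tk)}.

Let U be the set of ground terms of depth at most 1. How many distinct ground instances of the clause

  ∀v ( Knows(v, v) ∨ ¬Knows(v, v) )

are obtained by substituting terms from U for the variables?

10

Ground terms of depth ≤ 1:
  Let N_k = |{terms of depth ≤ k}|. Then N_0 = 2 and N_k = 2 + N_{k-1}^2 + N_{k-1}^2 for k ≥ 1 (one summand per function symbol, arity giving the exponent).
  N_0 = 2
  N_1 = 2 + 2^2 + 2^2 = 10
  Explicitly: c, d, f(c, c), f(c, d), f(d, c), f(d, d), h(c, c), h(c, d), h(d, c), h(d, d).
So there are 10 ground terms available for substitution.
There is 1 variable to instantiate (v),  occurring in at least one literal, so different choices give different ground instances.
Number of ground instances = 10.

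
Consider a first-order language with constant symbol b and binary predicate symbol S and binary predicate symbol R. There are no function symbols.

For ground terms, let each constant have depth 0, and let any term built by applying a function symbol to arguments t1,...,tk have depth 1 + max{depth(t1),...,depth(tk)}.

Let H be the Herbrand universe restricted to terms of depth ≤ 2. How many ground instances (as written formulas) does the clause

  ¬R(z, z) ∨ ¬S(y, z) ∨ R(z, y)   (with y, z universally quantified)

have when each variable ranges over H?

Ground terms of depth ≤ 2:
  With no function symbols every ground term is a constant, so there is exactly 1 ground term at every depth bound.
  N_0 = 1
  N_1 = 1
  N_2 = 1
So there is exactly 1 ground term available for substitution.
The clause has 2 distinct variables (y, z), each appearing in the body. In the free term algebra distinct substitutions yield syntactically distinct ground instances.
Number of ground instances = 1^2 = 1.

1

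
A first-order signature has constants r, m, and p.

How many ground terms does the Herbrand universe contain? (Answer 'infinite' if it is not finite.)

There are no function symbols, so every ground term is one of the 3 constants.
The Herbrand universe is {r, m, p}, which is finite with 3 elements.

3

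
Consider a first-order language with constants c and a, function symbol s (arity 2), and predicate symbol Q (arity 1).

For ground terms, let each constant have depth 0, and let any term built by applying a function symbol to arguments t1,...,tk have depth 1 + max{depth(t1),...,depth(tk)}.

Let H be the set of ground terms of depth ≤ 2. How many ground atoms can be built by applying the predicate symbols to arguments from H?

38

First count ground terms of depth ≤ 2.
Let N_k = |{terms of depth ≤ k}|. Then N_0 = 2 and N_k = 2 + N_{k-1}^2 for k ≥ 1 (one summand per function symbol, arity giving the exponent).
N_0 = 2
N_1 = 2 + 2^2 = 6
N_2 = 2 + 6^2 = 38
So |H| = 38.
For each predicate symbol, the number of ground atoms is |H| raised to its arity; summing:
  Q: 38
Total ground atoms: 38.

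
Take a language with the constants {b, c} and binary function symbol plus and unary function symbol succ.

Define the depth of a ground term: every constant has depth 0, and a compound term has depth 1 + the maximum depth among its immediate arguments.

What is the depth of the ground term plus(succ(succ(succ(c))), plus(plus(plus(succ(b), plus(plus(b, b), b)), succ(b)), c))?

6

depth(succ(c)) = 1 + depth(c) = 1 + 0 = 1
depth(succ(succ(c))) = 1 + depth(succ(c)) = 1 + 1 = 2
depth(succ(succ(succ(c)))) = 1 + depth(succ(succ(c))) = 1 + 2 = 3
depth(succ(b)) = 1 + depth(b) = 1 + 0 = 1
depth(plus(b, b)) = 1 + max(0, 0) = 1
depth(plus(plus(b, b), b)) = 1 + max(1, 0) = 2
depth(plus(succ(b), plus(plus(b, b), b))) = 1 + max(1, 2) = 3
depth(plus(plus(succ(b), plus(plus(b, b), b)), succ(b))) = 1 + max(3, 1) = 4
depth(plus(plus(plus(succ(b), plus(plus(b, b), b)), succ(b)), c)) = 1 + max(4, 0) = 5
depth(plus(succ(succ(succ(c))), plus(plus(plus(succ(b), plus(plus(b, b), b)), succ(b)), c))) = 1 + max(3, 5) = 6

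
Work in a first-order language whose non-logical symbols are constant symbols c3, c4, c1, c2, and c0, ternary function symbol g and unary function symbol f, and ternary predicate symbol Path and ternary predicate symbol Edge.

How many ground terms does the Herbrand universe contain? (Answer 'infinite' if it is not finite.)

infinite

The signature has at least one function symbol (g, arity 3) and at least one constant (c3).
Iterating g gives infinitely many distinct ground terms: c3, g(c3, c3, c3), g(g(c3, c3, c3), g(c3, c3, c3), g(c3, c3, c3)), ...
So the Herbrand universe is infinite.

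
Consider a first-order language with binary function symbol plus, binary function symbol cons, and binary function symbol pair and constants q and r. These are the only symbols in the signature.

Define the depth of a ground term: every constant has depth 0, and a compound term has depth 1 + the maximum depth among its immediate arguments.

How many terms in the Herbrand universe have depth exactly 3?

1043712

If N_k denotes the number of depth-≤k ground terms, the 2 constants give N_0 = 2, and each function symbol of arity r contributes N_{k-1}^r new terms at level k: N_k = 2 + N_{k-1}^2 + N_{k-1}^2 + N_{k-1}^2.
N_0 = 2
N_1 = 2 + 2^2 + 2^2 + 2^2 = 14
N_2 = 2 + 14^2 + 14^2 + 14^2 = 590
N_3 = 2 + 590^2 + 590^2 + 590^2 = 1044302
Terms of depth exactly 3: N_3 − N_2 = 1044302 − 590 = 1043712.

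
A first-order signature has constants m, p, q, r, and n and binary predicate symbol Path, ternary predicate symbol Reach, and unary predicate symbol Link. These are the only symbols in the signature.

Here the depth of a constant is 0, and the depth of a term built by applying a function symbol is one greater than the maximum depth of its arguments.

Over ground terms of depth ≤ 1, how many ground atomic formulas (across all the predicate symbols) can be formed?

First count ground terms of depth ≤ 1.
With no function symbols every ground term is a constant, so there are exactly 5 ground terms at every depth bound.
N_0 = 5
N_1 = 5
Explicitly: m, p, q, r, n.
So |H| = 5.
Ground atoms are formed by filling each argument slot of a predicate with a term from H, so an r-ary predicate gives |H|^r atoms:
  Path: 5^2 = 25;  Reach: 5^3 = 125;  Link: 5
Total ground atoms: 25 + 125 + 5 = 155.

155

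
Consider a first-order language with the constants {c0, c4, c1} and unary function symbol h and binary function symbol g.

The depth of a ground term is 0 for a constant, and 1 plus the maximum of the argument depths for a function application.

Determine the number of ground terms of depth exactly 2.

228

Let N_k count ground terms of depth at most k. Each non-constant term of depth ≤ k is some function symbol applied to depth-≤(k−1) arguments, giving N_k = 3 + N_{k-1} + N_{k-1}^2.
N_0 = 3
N_1 = 3 + 3 + 3^2 = 15
N_2 = 3 + 15 + 15^2 = 243
Terms of depth exactly 2: N_2 − N_1 = 243 − 15 = 228.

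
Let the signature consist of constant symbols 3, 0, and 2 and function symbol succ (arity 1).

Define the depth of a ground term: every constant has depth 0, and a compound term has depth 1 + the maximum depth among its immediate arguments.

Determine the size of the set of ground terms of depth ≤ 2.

9

Write N_k for the number of ground terms of depth ≤ k. A term of depth ≤ k is either a constant or a function symbol applied to arguments of depth ≤ k−1, so N_k = 3 + N_{k-1}.
N_0 = 3
N_1 = 3 + 3 = 6
N_2 = 3 + 6 = 9
Explicitly: 3, 0, 2, succ(3), succ(0), succ(2), succ(succ(3)), succ(succ(0)), succ(succ(2)).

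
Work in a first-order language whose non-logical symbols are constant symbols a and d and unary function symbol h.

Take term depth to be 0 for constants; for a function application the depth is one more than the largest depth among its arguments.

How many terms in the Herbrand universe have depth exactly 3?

2

Count level by level. With function symbols h/1, the terms of depth ≤ k are the 2 constants together with each function applied to depth-≤(k−1) tuples, so N_k = 2 + N_{k-1}.
N_0 = 2
N_1 = 2 + 2 = 4
N_2 = 2 + 4 = 6
N_3 = 2 + 6 = 8
Terms of depth exactly 3: N_3 − N_2 = 8 − 6 = 2.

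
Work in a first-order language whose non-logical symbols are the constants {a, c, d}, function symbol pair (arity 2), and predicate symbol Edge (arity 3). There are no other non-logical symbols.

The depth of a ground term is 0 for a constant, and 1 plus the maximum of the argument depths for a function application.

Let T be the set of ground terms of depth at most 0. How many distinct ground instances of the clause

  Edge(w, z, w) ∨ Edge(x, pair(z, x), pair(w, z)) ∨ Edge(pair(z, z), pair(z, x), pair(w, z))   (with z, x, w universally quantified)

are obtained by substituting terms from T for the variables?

Ground terms of depth ≤ 0:
  Let N_k count ground terms of depth at most k. Each non-constant term of depth ≤ k is some function symbol applied to depth-≤(k−1) arguments, giving N_k = 3 + N_{k-1}^2.
  N_0 = 3
So there are 3 ground terms available for substitution.
Each of z, x, w ranges independently over the available ground terms, and distinct assignments produce distinct instances.
Number of ground instances = 3^3 = 27.

27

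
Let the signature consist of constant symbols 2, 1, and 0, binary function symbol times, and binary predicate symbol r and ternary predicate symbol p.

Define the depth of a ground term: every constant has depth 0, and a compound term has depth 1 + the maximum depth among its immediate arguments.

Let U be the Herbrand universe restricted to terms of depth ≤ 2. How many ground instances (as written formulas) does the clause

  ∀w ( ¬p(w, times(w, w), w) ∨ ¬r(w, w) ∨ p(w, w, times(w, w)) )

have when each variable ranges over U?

Ground terms of depth ≤ 2:
  Let N_k = |{terms of depth ≤ k}|. Then N_0 = 3 and N_k = 3 + N_{k-1}^2 for k ≥ 1 (one summand per function symbol, arity giving the exponent).
  N_0 = 3
  N_1 = 3 + 3^2 = 12
  N_2 = 3 + 12^2 = 147
So there are 147 ground terms available for substitution.
The variable w ranges independently over the available ground terms, and distinct assignments produce distinct instances.
Number of ground instances = 147.

147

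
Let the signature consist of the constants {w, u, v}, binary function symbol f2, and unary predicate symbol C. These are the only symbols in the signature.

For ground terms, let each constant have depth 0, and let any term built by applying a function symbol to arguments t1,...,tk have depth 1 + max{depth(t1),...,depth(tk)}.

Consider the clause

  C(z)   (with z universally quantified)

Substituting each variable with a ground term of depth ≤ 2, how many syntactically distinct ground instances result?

Ground terms of depth ≤ 2:
  Write N_k for the number of ground terms of depth ≤ k. A term of depth ≤ k is either a constant or a function symbol applied to arguments of depth ≤ k−1, so N_k = 3 + N_{k-1}^2.
  N_0 = 3
  N_1 = 3 + 3^2 = 12
  N_2 = 3 + 12^2 = 147
So there are 147 ground terms available for substitution.
There is 1 variable to instantiate (z),  occurring in at least one literal, so different choices give different ground instances.
Number of ground instances = 147.

147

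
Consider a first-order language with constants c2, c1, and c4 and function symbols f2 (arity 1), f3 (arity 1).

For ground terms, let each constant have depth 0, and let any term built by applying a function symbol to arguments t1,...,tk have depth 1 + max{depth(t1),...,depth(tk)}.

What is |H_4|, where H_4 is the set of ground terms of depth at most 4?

93

Let N_k = |{terms of depth ≤ k}|. Then N_0 = 3 and N_k = 3 + N_{k-1} + N_{k-1} for k ≥ 1 (one summand per function symbol, arity giving the exponent).
N_0 = 3
N_1 = 3 + 3 + 3 = 9
N_2 = 3 + 9 + 9 = 21
N_3 = 3 + 21 + 21 = 45
N_4 = 3 + 45 + 45 = 93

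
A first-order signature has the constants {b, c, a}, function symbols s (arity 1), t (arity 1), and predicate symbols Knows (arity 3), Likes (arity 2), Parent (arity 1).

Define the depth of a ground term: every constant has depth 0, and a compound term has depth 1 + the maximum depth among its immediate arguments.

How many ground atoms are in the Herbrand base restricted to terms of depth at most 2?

First count ground terms of depth ≤ 2.
If N_k denotes the number of depth-≤k ground terms, the 3 constants give N_0 = 3, and each function symbol of arity r contributes N_{k-1}^r new terms at level k: N_k = 3 + N_{k-1} + N_{k-1}.
N_0 = 3
N_1 = 3 + 3 + 3 = 9
N_2 = 3 + 9 + 9 = 21
So |H| = 21.
A ground atom is a predicate applied to a tuple of terms from H, so the count is the sum over predicates of |H|^arity:
  Knows: 21^3 = 9261;  Likes: 21^2 = 441;  Parent: 21
Total ground atoms: 9261 + 441 + 21 = 9723.

9723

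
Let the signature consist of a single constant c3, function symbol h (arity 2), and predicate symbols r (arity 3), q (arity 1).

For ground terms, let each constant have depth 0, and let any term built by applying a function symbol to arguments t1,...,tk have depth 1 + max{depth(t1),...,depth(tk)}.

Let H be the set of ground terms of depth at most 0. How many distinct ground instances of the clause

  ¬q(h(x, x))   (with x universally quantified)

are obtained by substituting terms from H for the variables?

Ground terms of depth ≤ 0:
  If N_k denotes the number of depth-≤k ground terms, the 1 constant gives N_0 = 1, and each function symbol of arity r contributes N_{k-1}^r new terms at level k: N_k = 1 + N_{k-1}^2.
  N_0 = 1
  Explicitly: c3.
So there is exactly 1 ground term available for substitution.
The clause has 1 distinct variable (x), which appears in the body. In the free term algebra distinct substitutions yield syntactically distinct ground instances.
Number of ground instances = 1.

1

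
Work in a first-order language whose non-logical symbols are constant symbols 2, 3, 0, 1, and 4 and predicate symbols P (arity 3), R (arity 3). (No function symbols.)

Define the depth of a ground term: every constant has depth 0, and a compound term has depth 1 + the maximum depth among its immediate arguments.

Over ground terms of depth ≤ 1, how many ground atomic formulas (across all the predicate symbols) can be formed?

250

First count ground terms of depth ≤ 1.
With no function symbols every ground term is a constant, so there are exactly 5 ground terms at every depth bound.
N_0 = 5
N_1 = 5
So |H| = 5.
Each predicate of arity r yields |H|^r ground atoms (one per choice of an r-tuple from H):
  P: 5^3 = 125;  R: 5^3 = 125
Total ground atoms: 125 + 125 = 250.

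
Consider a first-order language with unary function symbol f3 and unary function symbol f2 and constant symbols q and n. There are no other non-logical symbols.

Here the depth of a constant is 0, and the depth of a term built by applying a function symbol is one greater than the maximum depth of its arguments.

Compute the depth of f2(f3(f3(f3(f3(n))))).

depth(f3(n)) = 1 + depth(n) = 1 + 0 = 1
depth(f3(f3(n))) = 1 + depth(f3(n)) = 1 + 1 = 2
depth(f3(f3(f3(n)))) = 1 + depth(f3(f3(n))) = 1 + 2 = 3
depth(f3(f3(f3(f3(n))))) = 1 + depth(f3(f3(f3(n)))) = 1 + 3 = 4
depth(f2(f3(f3(f3(f3(n)))))) = 1 + depth(f3(f3(f3(f3(n))))) = 1 + 4 = 5

5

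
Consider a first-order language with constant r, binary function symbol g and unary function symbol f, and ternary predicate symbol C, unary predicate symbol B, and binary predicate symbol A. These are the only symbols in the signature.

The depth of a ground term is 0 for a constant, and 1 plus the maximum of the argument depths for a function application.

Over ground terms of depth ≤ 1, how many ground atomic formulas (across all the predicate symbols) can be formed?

First count ground terms of depth ≤ 1.
Let N_k = |{terms of depth ≤ k}|. Then N_0 = 1 and N_k = 1 + N_{k-1}^2 + N_{k-1} for k ≥ 1 (one summand per function symbol, arity giving the exponent).
N_0 = 1
N_1 = 1 + 1^2 + 1 = 3
Explicitly: r, g(r, r), f(r).
So |H| = 3.
Ground atoms are formed by filling each argument slot of a predicate with a term from H, so an r-ary predicate gives |H|^r atoms:
  C: 3^3 = 27;  B: 3;  A: 3^2 = 9
Total ground atoms: 27 + 3 + 9 = 39.

39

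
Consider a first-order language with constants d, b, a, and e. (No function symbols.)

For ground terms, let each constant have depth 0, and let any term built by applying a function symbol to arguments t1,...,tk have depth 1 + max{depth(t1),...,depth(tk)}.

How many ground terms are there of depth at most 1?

With no function symbols every ground term is a constant, so there are exactly 4 ground terms at every depth bound.
N_0 = 4
N_1 = 4
Explicitly: d, b, a, e.

4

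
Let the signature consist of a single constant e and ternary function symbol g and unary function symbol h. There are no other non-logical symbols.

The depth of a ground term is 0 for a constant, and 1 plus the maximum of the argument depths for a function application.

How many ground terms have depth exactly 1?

If N_k denotes the number of depth-≤k ground terms, the 1 constant gives N_0 = 1, and each function symbol of arity r contributes N_{k-1}^r new terms at level k: N_k = 1 + N_{k-1}^3 + N_{k-1}.
N_0 = 1
N_1 = 1 + 1^3 + 1 = 3
Terms of depth exactly 1: N_1 − N_0 = 3 − 1 = 2.

2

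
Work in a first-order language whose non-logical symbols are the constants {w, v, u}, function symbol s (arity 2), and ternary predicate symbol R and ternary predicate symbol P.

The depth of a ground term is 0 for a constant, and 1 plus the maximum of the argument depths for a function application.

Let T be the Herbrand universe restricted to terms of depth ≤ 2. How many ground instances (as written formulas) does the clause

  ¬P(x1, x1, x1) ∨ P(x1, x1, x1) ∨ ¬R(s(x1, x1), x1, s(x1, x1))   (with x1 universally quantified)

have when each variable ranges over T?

Ground terms of depth ≤ 2:
  Write N_k for the number of ground terms of depth ≤ k. A term of depth ≤ k is either a constant or a function symbol applied to arguments of depth ≤ k−1, so N_k = 3 + N_{k-1}^2.
  N_0 = 3
  N_1 = 3 + 3^2 = 12
  N_2 = 3 + 12^2 = 147
So there are 147 ground terms available for substitution.
There is 1 variable to instantiate (x1),  occurring in at least one literal, so different choices give different ground instances.
Number of ground instances = 147.

147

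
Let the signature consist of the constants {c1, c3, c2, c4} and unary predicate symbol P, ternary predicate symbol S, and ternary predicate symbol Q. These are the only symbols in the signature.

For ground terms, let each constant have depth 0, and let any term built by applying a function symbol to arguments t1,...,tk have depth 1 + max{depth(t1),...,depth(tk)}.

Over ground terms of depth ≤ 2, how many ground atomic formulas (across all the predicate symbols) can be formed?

132

First count ground terms of depth ≤ 2.
With no function symbols every ground term is a constant, so there are exactly 4 ground terms at every depth bound.
N_0 = 4
N_1 = 4
N_2 = 4
Explicitly: c1, c3, c2, c4.
So |H| = 4.
For each predicate symbol, the number of ground atoms is |H| raised to its arity; summing:
  P: 4;  S: 4^3 = 64;  Q: 4^3 = 64
Total ground atoms: 4 + 64 + 64 = 132.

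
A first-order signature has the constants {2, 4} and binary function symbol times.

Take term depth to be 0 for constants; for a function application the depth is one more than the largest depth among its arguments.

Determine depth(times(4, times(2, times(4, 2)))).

depth(times(4, 2)) = 1 + max(0, 0) = 1
depth(times(2, times(4, 2))) = 1 + max(0, 1) = 2
depth(times(4, times(2, times(4, 2)))) = 1 + max(0, 2) = 3

3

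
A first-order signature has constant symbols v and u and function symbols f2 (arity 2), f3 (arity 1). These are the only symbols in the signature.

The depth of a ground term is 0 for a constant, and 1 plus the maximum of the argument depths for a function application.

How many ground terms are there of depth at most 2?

Let N_k count ground terms of depth at most k. Each non-constant term of depth ≤ k is some function symbol applied to depth-≤(k−1) arguments, giving N_k = 2 + N_{k-1}^2 + N_{k-1}.
N_0 = 2
N_1 = 2 + 2^2 + 2 = 8
N_2 = 2 + 8^2 + 8 = 74

74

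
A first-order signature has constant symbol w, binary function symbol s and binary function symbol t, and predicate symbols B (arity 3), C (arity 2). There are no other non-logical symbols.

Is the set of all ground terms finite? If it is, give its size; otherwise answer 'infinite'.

infinite

The signature has at least one function symbol (s, arity 2) and at least one constant (w).
Iterating s gives infinitely many distinct ground terms: w, s(w, w), s(s(w, w), s(w, w)), ...
So the Herbrand universe is infinite.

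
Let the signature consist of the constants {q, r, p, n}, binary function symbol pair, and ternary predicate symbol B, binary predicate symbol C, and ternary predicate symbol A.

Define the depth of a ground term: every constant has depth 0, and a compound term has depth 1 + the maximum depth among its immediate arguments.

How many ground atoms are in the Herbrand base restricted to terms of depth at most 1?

First count ground terms of depth ≤ 1.
Let N_k = |{terms of depth ≤ k}|. Then N_0 = 4 and N_k = 4 + N_{k-1}^2 for k ≥ 1 (one summand per function symbol, arity giving the exponent).
N_0 = 4
N_1 = 4 + 4^2 = 20
So |H| = 20.
For each predicate symbol, the number of ground atoms is |H| raised to its arity; summing:
  B: 20^3 = 8000;  C: 20^2 = 400;  A: 20^3 = 8000
Total ground atoms: 8000 + 400 + 8000 = 16400.

16400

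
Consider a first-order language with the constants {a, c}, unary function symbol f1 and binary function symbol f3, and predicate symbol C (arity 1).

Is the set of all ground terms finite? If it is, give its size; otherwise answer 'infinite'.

The signature has at least one function symbol (f1, arity 1) and at least one constant (a).
Iterating f1 gives infinitely many distinct ground terms: a, f1(a), f1(f1(a)), ...
So the Herbrand universe is infinite.

infinite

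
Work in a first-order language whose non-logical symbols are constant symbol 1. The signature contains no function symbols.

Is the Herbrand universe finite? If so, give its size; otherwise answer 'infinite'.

There are no function symbols, so the only ground term is the single constant.
The Herbrand universe is {1}, finite with 1 element.

1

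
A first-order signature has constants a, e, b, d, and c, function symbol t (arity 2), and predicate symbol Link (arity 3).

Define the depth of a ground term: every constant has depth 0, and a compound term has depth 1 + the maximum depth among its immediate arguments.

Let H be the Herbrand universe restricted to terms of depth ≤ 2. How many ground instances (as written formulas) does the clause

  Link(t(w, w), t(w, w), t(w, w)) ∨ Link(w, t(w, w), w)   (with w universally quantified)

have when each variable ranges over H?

Ground terms of depth ≤ 2:
  Let N_k = |{terms of depth ≤ k}|. Then N_0 = 5 and N_k = 5 + N_{k-1}^2 for k ≥ 1 (one summand per function symbol, arity giving the exponent).
  N_0 = 5
  N_1 = 5 + 5^2 = 30
  N_2 = 5 + 30^2 = 905
So there are 905 ground terms available for substitution.
The body mentions the single quantified variable w; since ground terms form a free algebra, no two substitutions collapse to the same formula.
Number of ground instances = 905.

905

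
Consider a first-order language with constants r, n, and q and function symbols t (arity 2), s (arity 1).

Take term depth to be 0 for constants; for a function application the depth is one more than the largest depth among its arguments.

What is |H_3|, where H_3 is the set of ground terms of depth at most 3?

Let N_k count ground terms of depth at most k. Each non-constant term of depth ≤ k is some function symbol applied to depth-≤(k−1) arguments, giving N_k = 3 + N_{k-1}^2 + N_{k-1}.
N_0 = 3
N_1 = 3 + 3^2 + 3 = 15
N_2 = 3 + 15^2 + 15 = 243
N_3 = 3 + 243^2 + 243 = 59295

59295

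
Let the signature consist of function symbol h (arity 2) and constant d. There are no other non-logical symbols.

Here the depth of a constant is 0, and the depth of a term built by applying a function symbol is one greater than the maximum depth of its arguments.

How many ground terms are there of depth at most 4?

677

Let N_k count ground terms of depth at most k. Each non-constant term of depth ≤ k is some function symbol applied to depth-≤(k−1) arguments, giving N_k = 1 + N_{k-1}^2.
N_0 = 1
N_1 = 1 + 1^2 = 2
N_2 = 1 + 2^2 = 5
N_3 = 1 + 5^2 = 26
N_4 = 1 + 26^2 = 677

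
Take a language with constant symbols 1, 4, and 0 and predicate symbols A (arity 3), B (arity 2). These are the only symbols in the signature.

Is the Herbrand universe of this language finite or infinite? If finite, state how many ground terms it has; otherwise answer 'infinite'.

There are no function symbols, so every ground term is one of the 3 constants.
The Herbrand universe is {1, 4, 0}, which is finite with 3 elements.

3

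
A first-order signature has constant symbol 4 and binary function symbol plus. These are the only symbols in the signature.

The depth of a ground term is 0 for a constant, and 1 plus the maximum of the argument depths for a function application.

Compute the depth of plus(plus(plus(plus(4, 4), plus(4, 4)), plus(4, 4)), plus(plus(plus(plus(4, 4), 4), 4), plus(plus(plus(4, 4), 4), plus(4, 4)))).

5

depth(plus(4, 4)) = 1 + max(0, 0) = 1
depth(plus(plus(4, 4), plus(4, 4))) = 1 + max(1, 1) = 2
depth(plus(plus(plus(4, 4), plus(4, 4)), plus(4, 4))) = 1 + max(2, 1) = 3
depth(plus(plus(4, 4), 4)) = 1 + max(1, 0) = 2
depth(plus(plus(plus(4, 4), 4), 4)) = 1 + max(2, 0) = 3
depth(plus(plus(plus(4, 4), 4), plus(4, 4))) = 1 + max(2, 1) = 3
depth(plus(plus(plus(plus(4, 4), 4), 4), plus(plus(plus(4, 4), 4), plus(4, 4)))) = 1 + max(3, 3) = 4
depth(plus(plus(plus(plus(4, 4), plus(4, 4)), plus(4, 4)), plus(plus(plus(plus(4, 4), 4), 4), plus(plus(plus(4, 4), 4), plus(4, 4))))) = 1 + max(3, 4) = 5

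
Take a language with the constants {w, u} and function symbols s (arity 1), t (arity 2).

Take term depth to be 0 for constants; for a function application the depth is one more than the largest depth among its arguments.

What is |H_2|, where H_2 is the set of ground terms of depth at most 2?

Count level by level. With function symbols s/1, t/2, the terms of depth ≤ k are the 2 constants together with each function applied to depth-≤(k−1) tuples, so N_k = 2 + N_{k-1} + N_{k-1}^2.
N_0 = 2
N_1 = 2 + 2 + 2^2 = 8
N_2 = 2 + 8 + 8^2 = 74

74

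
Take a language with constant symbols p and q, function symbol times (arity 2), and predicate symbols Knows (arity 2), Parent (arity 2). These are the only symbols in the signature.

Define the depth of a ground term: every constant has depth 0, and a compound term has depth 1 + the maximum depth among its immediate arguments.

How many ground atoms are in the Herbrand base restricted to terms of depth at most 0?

First count ground terms of depth ≤ 0.
Count level by level. With function symbols times/2, the terms of depth ≤ k are the 2 constants together with each function applied to depth-≤(k−1) tuples, so N_k = 2 + N_{k-1}^2.
N_0 = 2
Explicitly: p, q.
So |H| = 2.
A ground atom is a predicate applied to a tuple of terms from H, so the count is the sum over predicates of |H|^arity:
  Knows: 2^2 = 4;  Parent: 2^2 = 4
Total ground atoms: 4 + 4 = 8.

8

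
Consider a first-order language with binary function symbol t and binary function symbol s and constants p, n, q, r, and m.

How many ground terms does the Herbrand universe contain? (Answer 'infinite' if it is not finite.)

The signature has at least one function symbol (t, arity 2) and at least one constant (p).
Iterating t gives infinitely many distinct ground terms: p, t(p, p), t(t(p, p), t(p, p)), ...
So the Herbrand universe is infinite.

infinite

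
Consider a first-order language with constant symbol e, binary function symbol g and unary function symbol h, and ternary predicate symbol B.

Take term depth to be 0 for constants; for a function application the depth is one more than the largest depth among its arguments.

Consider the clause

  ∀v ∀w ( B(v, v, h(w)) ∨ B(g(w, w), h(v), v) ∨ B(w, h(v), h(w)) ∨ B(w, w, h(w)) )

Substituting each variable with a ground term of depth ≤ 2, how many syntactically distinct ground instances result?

Ground terms of depth ≤ 2:
  Write N_k for the number of ground terms of depth ≤ k. A term of depth ≤ k is either a constant or a function symbol applied to arguments of depth ≤ k−1, so N_k = 1 + N_{k-1}^2 + N_{k-1}.
  N_0 = 1
  N_1 = 1 + 1^2 + 1 = 3
  N_2 = 1 + 3^2 + 3 = 13
So there are 13 ground terms available for substitution.
There are 2 variables to instantiate (v, w), each occurring in at least one literal, so different choices give different ground instances.
Number of ground instances = 13^2 = 169.

169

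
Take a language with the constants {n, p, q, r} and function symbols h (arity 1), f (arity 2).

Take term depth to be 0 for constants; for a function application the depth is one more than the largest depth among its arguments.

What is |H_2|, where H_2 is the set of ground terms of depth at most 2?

If N_k denotes the number of depth-≤k ground terms, the 4 constants give N_0 = 4, and each function symbol of arity r contributes N_{k-1}^r new terms at level k: N_k = 4 + N_{k-1} + N_{k-1}^2.
N_0 = 4
N_1 = 4 + 4 + 4^2 = 24
N_2 = 4 + 24 + 24^2 = 604

604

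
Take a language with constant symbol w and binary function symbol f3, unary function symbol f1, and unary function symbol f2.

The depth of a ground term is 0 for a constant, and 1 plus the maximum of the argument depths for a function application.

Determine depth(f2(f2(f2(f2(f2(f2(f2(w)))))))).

depth(f2(w)) = 1 + depth(w) = 1 + 0 = 1
depth(f2(f2(w))) = 1 + depth(f2(w)) = 1 + 1 = 2
depth(f2(f2(f2(w)))) = 1 + depth(f2(f2(w))) = 1 + 2 = 3
depth(f2(f2(f2(f2(w))))) = 1 + depth(f2(f2(f2(w)))) = 1 + 3 = 4
depth(f2(f2(f2(f2(f2(w)))))) = 1 + depth(f2(f2(f2(f2(w))))) = 1 + 4 = 5
depth(f2(f2(f2(f2(f2(f2(w))))))) = 1 + depth(f2(f2(f2(f2(f2(w)))))) = 1 + 5 = 6
depth(f2(f2(f2(f2(f2(f2(f2(w)))))))) = 1 + depth(f2(f2(f2(f2(f2(f2(w))))))) = 1 + 6 = 7

7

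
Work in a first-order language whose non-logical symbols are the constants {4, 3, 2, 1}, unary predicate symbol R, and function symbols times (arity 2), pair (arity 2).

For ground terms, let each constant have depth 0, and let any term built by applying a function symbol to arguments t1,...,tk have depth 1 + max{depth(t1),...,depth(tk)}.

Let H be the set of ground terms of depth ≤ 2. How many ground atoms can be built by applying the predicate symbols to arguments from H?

2596

First count ground terms of depth ≤ 2.
If N_k denotes the number of depth-≤k ground terms, the 4 constants give N_0 = 4, and each function symbol of arity r contributes N_{k-1}^r new terms at level k: N_k = 4 + N_{k-1}^2 + N_{k-1}^2.
N_0 = 4
N_1 = 4 + 4^2 + 4^2 = 36
N_2 = 4 + 36^2 + 36^2 = 2596
So |H| = 2596.
Each predicate of arity r yields |H|^r ground atoms (one per choice of an r-tuple from H):
  R: 2596
Total ground atoms: 2596.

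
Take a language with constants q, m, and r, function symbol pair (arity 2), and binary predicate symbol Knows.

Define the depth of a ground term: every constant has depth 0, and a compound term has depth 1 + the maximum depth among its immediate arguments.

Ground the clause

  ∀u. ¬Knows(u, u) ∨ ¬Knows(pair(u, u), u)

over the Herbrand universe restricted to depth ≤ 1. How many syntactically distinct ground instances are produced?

12

Ground terms of depth ≤ 1:
  If N_k denotes the number of depth-≤k ground terms, the 3 constants give N_0 = 3, and each function symbol of arity r contributes N_{k-1}^r new terms at level k: N_k = 3 + N_{k-1}^2.
  N_0 = 3
  N_1 = 3 + 3^2 = 12
So there are 12 ground terms available for substitution.
There is 1 variable to instantiate (u),  occurring in at least one literal, so different choices give different ground instances.
Number of ground instances = 12.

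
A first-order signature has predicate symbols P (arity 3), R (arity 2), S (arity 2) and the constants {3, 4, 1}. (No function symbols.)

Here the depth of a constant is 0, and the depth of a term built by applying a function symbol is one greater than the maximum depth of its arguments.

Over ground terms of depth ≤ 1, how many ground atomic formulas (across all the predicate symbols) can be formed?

First count ground terms of depth ≤ 1.
With no function symbols every ground term is a constant, so there are exactly 3 ground terms at every depth bound.
N_0 = 3
N_1 = 3
So |H| = 3.
A ground atom is a predicate applied to a tuple of terms from H, so the count is the sum over predicates of |H|^arity:
  P: 3^3 = 27;  R: 3^2 = 9;  S: 3^2 = 9
Total ground atoms: 27 + 9 + 9 = 45.

45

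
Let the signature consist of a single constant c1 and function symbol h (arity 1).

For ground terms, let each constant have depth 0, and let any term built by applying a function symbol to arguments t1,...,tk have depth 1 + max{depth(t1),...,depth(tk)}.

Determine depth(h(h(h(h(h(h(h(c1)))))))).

depth(h(c1)) = 1 + depth(c1) = 1 + 0 = 1
depth(h(h(c1))) = 1 + depth(h(c1)) = 1 + 1 = 2
depth(h(h(h(c1)))) = 1 + depth(h(h(c1))) = 1 + 2 = 3
depth(h(h(h(h(c1))))) = 1 + depth(h(h(h(c1)))) = 1 + 3 = 4
depth(h(h(h(h(h(c1)))))) = 1 + depth(h(h(h(h(c1))))) = 1 + 4 = 5
depth(h(h(h(h(h(h(c1))))))) = 1 + depth(h(h(h(h(h(c1)))))) = 1 + 5 = 6
depth(h(h(h(h(h(h(h(c1)))))))) = 1 + depth(h(h(h(h(h(h(c1))))))) = 1 + 6 = 7

7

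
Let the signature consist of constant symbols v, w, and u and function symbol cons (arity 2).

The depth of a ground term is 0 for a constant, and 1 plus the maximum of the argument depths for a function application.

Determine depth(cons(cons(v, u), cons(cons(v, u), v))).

3

depth(cons(v, u)) = 1 + max(0, 0) = 1
depth(cons(cons(v, u), v)) = 1 + max(1, 0) = 2
depth(cons(cons(v, u), cons(cons(v, u), v))) = 1 + max(1, 2) = 3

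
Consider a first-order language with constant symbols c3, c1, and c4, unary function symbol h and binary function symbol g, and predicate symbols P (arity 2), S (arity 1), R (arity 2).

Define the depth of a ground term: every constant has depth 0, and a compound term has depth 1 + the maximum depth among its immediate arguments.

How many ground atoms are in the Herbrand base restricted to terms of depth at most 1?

First count ground terms of depth ≤ 1.
Let N_k count ground terms of depth at most k. Each non-constant term of depth ≤ k is some function symbol applied to depth-≤(k−1) arguments, giving N_k = 3 + N_{k-1} + N_{k-1}^2.
N_0 = 3
N_1 = 3 + 3 + 3^2 = 15
So |H| = 15.
A ground atom is a predicate applied to a tuple of terms from H, so the count is the sum over predicates of |H|^arity:
  P: 15^2 = 225;  S: 15;  R: 15^2 = 225
Total ground atoms: 225 + 15 + 225 = 465.

465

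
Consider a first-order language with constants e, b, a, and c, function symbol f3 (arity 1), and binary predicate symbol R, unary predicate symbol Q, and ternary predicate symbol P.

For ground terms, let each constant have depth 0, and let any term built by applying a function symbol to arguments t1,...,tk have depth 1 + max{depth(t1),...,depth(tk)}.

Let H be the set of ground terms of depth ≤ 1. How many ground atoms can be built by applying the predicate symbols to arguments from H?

First count ground terms of depth ≤ 1.
Count level by level. With function symbols f3/1, the terms of depth ≤ k are the 4 constants together with each function applied to depth-≤(k−1) tuples, so N_k = 4 + N_{k-1}.
N_0 = 4
N_1 = 4 + 4 = 8
So |H| = 8.
Ground atoms are formed by filling each argument slot of a predicate with a term from H, so an r-ary predicate gives |H|^r atoms:
  R: 8^2 = 64;  Q: 8;  P: 8^3 = 512
Total ground atoms: 64 + 8 + 512 = 584.

584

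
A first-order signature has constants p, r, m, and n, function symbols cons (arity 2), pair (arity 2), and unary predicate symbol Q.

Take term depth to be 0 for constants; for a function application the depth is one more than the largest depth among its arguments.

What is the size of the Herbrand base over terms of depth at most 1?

First count ground terms of depth ≤ 1.
If N_k denotes the number of depth-≤k ground terms, the 4 constants give N_0 = 4, and each function symbol of arity r contributes N_{k-1}^r new terms at level k: N_k = 4 + N_{k-1}^2 + N_{k-1}^2.
N_0 = 4
N_1 = 4 + 4^2 + 4^2 = 36
So |H| = 36.
Each predicate of arity r yields |H|^r ground atoms (one per choice of an r-tuple from H):
  Q: 36
Total ground atoms: 36.

36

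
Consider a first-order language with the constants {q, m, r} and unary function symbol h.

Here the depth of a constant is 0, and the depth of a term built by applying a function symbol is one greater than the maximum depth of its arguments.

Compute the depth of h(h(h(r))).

depth(h(r)) = 1 + depth(r) = 1 + 0 = 1
depth(h(h(r))) = 1 + depth(h(r)) = 1 + 1 = 2
depth(h(h(h(r)))) = 1 + depth(h(h(r))) = 1 + 2 = 3

3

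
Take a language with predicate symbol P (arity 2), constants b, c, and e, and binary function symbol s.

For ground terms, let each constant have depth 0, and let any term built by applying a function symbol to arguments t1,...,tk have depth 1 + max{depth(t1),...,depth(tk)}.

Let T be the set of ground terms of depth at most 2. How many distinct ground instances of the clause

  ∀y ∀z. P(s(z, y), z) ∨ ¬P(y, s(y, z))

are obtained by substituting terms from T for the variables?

Ground terms of depth ≤ 2:
  Let N_k count ground terms of depth at most k. Each non-constant term of depth ≤ k is some function symbol applied to depth-≤(k−1) arguments, giving N_k = 3 + N_{k-1}^2.
  N_0 = 3
  N_1 = 3 + 3^2 = 12
  N_2 = 3 + 12^2 = 147
So there are 147 ground terms available for substitution.
There are 2 variables to instantiate (y, z), each occurring in at least one literal, so different choices give different ground instances.
Number of ground instances = 147^2 = 21609.

21609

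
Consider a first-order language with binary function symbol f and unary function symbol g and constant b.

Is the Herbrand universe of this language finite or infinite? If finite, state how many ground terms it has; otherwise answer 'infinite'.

infinite

The signature has at least one function symbol (f, arity 2) and at least one constant (b).
Iterating f gives infinitely many distinct ground terms: b, f(b, b), f(f(b, b), f(b, b)), ...
So the Herbrand universe is infinite.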